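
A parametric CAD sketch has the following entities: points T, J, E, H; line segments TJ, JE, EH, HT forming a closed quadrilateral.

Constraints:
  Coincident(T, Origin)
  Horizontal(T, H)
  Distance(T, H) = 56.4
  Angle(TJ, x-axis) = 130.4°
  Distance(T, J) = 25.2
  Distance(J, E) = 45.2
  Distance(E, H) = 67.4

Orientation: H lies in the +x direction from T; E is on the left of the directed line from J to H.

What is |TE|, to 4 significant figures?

54.42

T is at the origin; TH is horizontal with |TH| = 56.4 and H in +x, so H = (56.4, 0). TJ runs at 130.4° with |TJ| = 25.2, so J = (-16.33, 19.19). E is determined by |JE| = 45.2 and |EH| = 67.4 together: it lies at the intersection of circle(J, 45.2) and circle(H, 67.4). With |JH| = 75.22, the foot of the radical line on JH is 21.00 from J and the perpendicular offset is √(45.2² − 21.00²) = 40.03. Taking the left-of-JH solution: E = (14.18, 52.54).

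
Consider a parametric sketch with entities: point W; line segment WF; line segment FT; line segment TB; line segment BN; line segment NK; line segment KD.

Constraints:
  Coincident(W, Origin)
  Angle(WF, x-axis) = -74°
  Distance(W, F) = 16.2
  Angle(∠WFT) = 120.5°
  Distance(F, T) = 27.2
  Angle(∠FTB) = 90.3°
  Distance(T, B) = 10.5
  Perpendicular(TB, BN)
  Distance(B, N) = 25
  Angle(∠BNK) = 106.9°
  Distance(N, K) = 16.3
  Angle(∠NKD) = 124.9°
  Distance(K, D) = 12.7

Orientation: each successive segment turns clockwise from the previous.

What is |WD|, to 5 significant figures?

31.898

W is at the origin; WF runs at -74.0° with length 16.2, so F = (4.4653, -15.572). ∠WFT = 120.5° gives FT at -133.50° from the x-axis; with |FT| = 27.2, T = (-14.258, -35.303). ∠FTB = 90.3° gives TB at 136.80° from the x-axis; with |TB| = 10.5, B = (-21.912, -28.115). TB ⟂ BN, so BN runs at 46.800°; with |BN| = 25.0, N = (-4.7984, -9.8907). ∠BNK = 106.9° gives NK at -26.300° from the x-axis; with |NK| = 16.3, K = (9.8143, -17.113). ∠NKD = 124.9° gives KD at -81.400° from the x-axis; with |KD| = 12.7, D = (11.713, -29.670). Then |WD| = |D − W| = 31.898.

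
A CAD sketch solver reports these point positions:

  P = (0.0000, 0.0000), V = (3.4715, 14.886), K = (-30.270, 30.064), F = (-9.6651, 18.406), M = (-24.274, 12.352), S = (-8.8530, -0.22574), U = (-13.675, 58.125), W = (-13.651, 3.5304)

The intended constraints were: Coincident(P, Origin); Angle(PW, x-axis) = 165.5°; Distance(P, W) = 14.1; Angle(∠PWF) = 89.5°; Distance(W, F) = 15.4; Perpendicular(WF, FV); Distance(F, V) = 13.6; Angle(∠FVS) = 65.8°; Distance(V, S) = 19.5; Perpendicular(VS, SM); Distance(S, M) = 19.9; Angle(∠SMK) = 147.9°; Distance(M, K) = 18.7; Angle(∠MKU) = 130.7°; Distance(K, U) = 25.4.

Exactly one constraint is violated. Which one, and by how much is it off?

Distance(K, U) = 25.4 — off by 7.20.

P = (0.00, 0.00) ✓; PW at 165.5° ✓; |PW| = 14.10 ✓; ∠PWF = 89.50° ✓; |WF| = 15.40 ✓; ∠(WF, FV) = 90.00° ✓; |FV| = 13.60 ✓; ∠FVS = 65.80° ✓; |VS| = 19.50 ✓; ∠(VS, SM) = 90.00° ✓; |SM| = 19.90 ✓; ∠SMK = 147.9° ✓; |MK| = 18.70 ✓; ∠MKU = 130.7° ✓; |KU| = 32.60 ✗.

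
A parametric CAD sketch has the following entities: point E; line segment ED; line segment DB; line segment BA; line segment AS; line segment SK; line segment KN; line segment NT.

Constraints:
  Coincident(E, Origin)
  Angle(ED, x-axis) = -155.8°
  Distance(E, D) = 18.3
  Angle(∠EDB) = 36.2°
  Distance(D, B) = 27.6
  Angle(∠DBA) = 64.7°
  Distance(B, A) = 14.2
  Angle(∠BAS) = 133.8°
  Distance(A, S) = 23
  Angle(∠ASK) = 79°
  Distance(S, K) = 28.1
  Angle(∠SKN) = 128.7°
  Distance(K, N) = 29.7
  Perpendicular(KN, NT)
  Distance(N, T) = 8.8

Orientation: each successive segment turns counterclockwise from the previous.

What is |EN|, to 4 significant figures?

40.01

E is at the origin; ED runs at -155.8° with length 18.3, so D = (-16.69, -7.502). ∠EDB = 36.2° gives DB at -12.00° from the x-axis; with |DB| = 27.6, B = (10.31, -13.24). ∠DBA = 64.7° gives BA at 103.3° from the x-axis; with |BA| = 14.2, A = (7.038, 0.5792). ∠BAS = 133.8° gives AS at 149.5° from the x-axis; with |AS| = 23.0, S = (-12.78, 12.25). ∠ASK = 79.0° gives SK at -109.5° from the x-axis; with |SK| = 28.1, K = (-22.16, -14.24). ∠SKN = 128.7° gives KN at -58.20° from the x-axis; with |KN| = 29.7, N = (-6.508, -39.48). Then |EN| = |N − E| = 40.01.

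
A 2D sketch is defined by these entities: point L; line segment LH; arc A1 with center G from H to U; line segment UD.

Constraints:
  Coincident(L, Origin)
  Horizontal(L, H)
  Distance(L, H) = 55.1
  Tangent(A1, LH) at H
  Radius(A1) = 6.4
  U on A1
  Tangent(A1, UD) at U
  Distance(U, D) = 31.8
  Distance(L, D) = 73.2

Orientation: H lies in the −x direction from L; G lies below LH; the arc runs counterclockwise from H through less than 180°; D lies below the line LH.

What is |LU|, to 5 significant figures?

61.806

Checks: |LH| = 55.10 ✓; |GU| = 6.400 ✓; ∠(GU, UD) = 90.00° ✓; |UD| = 31.80 ✓; |LD| = 73.20 ✓.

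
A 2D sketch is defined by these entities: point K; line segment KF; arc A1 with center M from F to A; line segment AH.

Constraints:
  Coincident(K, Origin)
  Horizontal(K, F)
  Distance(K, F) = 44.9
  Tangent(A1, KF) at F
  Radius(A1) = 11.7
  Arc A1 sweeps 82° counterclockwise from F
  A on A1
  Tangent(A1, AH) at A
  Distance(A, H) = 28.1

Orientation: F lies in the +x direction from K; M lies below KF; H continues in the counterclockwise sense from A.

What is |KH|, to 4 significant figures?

47.97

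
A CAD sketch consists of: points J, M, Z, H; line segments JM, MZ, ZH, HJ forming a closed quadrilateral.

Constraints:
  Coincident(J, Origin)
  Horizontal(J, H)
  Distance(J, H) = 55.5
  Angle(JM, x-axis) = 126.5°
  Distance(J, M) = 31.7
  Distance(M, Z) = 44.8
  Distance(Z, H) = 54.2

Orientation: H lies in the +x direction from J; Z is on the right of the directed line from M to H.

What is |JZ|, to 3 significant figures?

13.9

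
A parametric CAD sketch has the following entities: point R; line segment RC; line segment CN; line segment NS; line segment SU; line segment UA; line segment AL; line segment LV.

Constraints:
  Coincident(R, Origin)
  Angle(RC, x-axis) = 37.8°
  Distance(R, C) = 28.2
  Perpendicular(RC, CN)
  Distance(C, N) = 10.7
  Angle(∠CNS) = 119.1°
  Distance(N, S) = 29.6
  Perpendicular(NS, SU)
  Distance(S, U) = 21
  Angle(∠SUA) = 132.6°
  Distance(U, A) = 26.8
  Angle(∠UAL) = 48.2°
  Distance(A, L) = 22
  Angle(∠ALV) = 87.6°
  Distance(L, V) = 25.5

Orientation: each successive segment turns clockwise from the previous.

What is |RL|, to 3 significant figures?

11.5

R is at the origin; RC runs at 37.8° with length 28.2, so C = (22.3, 17.3). The perpendicularity gives CN at right angles to RC, so CN runs at -52.2°; with |CN| = 10.7, N = (28.8, 8.83). ∠CNS = 119.1° gives NS at -113° from the x-axis; with |NS| = 29.6, S = (17.2, -18.4). The perpendicularity gives SU at right angles to NS, so SU runs at 157°; with |SU| = 21.0, U = (-2.09, -10.2). ∠SUA = 132.6° gives UA at 110° from the x-axis; with |UA| = 26.8, A = (-11.0, 15.1). ∠UAL = 48.2° gives AL at -22.3° from the x-axis; with |AL| = 22.0, L = (9.32, 6.76). Then |RL| = |L − R| = 11.5.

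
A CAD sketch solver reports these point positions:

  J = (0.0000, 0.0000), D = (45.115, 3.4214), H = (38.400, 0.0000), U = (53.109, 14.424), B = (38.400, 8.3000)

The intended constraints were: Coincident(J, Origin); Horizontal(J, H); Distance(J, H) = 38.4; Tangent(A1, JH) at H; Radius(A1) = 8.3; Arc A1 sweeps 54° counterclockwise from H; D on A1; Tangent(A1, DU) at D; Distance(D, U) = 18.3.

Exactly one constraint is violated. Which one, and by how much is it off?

Distance(D, U) = 18.3 — off by 4.70.

J = (0.00, 0.00) ✓; J.y = 0.00, H.y = 0.00 ✓; |JH| = 38.40 ✓; ∠(BH, HJ) = 90.00° ✓; |BH| = 8.300 ✓; bearing(B→D) − bearing(B→H) = 54.00° ✓; |BD| = 8.300 ✓; ∠(BD, DU) = 90.00° ✓; |DU| = 13.60 ✗.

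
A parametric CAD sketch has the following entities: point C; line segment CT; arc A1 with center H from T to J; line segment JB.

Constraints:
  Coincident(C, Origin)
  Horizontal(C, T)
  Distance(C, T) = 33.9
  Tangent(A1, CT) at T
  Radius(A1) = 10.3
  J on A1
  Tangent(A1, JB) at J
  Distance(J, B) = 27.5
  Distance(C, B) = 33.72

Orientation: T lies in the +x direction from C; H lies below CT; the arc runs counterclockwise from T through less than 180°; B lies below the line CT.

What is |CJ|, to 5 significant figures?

25.257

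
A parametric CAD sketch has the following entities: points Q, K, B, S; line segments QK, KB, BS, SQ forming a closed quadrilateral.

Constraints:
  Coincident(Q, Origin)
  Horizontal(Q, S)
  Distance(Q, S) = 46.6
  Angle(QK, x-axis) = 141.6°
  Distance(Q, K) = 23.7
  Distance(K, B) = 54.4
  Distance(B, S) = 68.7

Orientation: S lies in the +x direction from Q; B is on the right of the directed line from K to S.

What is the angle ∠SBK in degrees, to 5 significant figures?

64.527°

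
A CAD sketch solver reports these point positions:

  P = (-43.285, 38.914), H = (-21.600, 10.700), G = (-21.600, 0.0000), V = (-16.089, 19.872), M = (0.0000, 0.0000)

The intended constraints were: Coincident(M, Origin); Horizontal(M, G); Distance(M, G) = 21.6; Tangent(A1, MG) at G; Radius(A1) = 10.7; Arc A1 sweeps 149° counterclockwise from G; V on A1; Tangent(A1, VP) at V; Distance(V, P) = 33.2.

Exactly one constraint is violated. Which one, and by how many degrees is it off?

Tangent(A1, VP) at V — off by 4.00°.

M = (0.00, 0.00) ✓; M.y = 0.00, G.y = 0.00 ✓; |MG| = 21.60 ✓; ∠(HG, GM) = 90.00° ✓; |HG| = 10.70 ✓; bearing(H→V) − bearing(H→G) = 149.0° ✓; |HV| = 10.70 ✓; ∠(HV, VP) = 94.00° ✗; |VP| = 33.20 ✓.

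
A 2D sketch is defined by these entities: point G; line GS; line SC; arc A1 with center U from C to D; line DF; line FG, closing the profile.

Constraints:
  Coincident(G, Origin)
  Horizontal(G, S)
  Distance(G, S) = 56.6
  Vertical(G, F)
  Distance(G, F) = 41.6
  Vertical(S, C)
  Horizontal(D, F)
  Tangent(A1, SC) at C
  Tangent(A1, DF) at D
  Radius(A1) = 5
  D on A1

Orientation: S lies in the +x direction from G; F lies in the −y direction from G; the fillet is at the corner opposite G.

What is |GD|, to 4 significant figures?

66.28

The virtual corner opposite G is at (56.60, -41.60). A1 meets SC tangentially, so UC is at right angles to SC and the tangent condition forces UD to be normal to DF, with radius 5.0, so the center U sits 5.0 in from both sides at U = (51.60, -36.60). That places the tangent points at C = (56.60, -36.60) on SC and D = (51.60, -41.60) on DF. Then |GD| = |D − G| = 66.28.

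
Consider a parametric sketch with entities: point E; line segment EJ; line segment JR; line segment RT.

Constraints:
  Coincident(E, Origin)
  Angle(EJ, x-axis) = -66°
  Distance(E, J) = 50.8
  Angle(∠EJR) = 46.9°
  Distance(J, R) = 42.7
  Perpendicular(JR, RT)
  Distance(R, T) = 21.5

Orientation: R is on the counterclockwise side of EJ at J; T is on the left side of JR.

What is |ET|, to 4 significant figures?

17.52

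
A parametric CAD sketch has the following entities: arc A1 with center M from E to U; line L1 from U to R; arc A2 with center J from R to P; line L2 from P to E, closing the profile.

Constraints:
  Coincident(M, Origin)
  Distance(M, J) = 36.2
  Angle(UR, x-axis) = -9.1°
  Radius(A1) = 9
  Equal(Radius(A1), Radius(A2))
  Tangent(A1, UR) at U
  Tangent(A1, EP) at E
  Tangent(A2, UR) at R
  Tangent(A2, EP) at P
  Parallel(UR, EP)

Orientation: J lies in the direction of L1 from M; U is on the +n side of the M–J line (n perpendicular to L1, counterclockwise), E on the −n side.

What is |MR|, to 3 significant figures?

37.3

The slot axis is L1's direction at -9.1°, so u = (cos -9.1°, sin -9.1°) = (0.987, -0.158) and n = (−sin -9.1°, cos -9.1°) = (0.158, 0.987). M is at the origin and J lies 36.2 along u from M, so J = 36.2·u = (35.7, -5.73). Tangency of A1 to both parallel lines with radius 9.0 puts U and E at M ± 9.0·n: U = (1.42, 8.89), E = (-1.42, -8.89). Equal radii place R and P the same way about J: R = J + 9.0·n = (37.2, 3.16), P = J − 9.0·n = (34.3, -14.6). Then |MR| = |R − M| = 37.3.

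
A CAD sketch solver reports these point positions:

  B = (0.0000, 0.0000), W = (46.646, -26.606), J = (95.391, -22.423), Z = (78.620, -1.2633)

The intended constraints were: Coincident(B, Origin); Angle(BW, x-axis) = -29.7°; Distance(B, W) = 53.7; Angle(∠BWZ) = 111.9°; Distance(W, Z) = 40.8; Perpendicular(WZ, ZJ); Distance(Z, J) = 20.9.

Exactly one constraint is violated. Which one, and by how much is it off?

Distance(Z, J) = 20.9 — off by 6.10.

B = (0.00, 0.00) ✓; BW at -29.70° ✓; |BW| = 53.70 ✓; ∠BWZ = 111.9° ✓; |WZ| = 40.80 ✓; ∠(WZ, ZJ) = 90.00° ✓; |ZJ| = 27.00 ✗.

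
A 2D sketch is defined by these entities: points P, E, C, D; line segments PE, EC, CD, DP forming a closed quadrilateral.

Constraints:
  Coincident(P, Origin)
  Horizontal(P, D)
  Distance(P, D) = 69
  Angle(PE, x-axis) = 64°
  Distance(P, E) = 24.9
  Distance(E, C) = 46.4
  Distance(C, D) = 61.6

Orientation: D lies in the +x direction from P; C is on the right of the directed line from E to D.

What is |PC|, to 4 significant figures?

26.95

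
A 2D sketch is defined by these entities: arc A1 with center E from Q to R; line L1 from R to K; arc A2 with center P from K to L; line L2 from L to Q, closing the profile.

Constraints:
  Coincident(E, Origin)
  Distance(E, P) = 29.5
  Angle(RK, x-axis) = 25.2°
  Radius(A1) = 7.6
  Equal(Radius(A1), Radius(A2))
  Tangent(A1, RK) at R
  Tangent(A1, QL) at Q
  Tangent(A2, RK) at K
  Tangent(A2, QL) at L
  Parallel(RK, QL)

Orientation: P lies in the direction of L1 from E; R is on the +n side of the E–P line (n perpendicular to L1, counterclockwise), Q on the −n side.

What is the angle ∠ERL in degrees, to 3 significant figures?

62.7°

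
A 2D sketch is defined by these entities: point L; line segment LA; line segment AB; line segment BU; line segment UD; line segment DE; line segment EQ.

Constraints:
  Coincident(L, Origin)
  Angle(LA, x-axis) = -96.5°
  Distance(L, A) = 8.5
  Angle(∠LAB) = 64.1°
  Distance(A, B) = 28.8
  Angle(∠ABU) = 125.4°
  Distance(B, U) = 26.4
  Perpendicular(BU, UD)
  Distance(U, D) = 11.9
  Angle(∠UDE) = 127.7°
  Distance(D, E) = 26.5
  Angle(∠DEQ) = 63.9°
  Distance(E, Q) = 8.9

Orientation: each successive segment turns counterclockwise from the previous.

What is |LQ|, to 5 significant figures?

13.145

∠UDE = 127.7° gives DE at -143.70° from the x-axis; with |DE| = 26.5, E = (0.68330, 14.090). ∠DEQ = 63.9° gives EQ at -27.600° from the x-axis; with |EQ| = 8.9, Q = (8.5705, 9.9666). Then |LQ| = |Q − L| = 13.145.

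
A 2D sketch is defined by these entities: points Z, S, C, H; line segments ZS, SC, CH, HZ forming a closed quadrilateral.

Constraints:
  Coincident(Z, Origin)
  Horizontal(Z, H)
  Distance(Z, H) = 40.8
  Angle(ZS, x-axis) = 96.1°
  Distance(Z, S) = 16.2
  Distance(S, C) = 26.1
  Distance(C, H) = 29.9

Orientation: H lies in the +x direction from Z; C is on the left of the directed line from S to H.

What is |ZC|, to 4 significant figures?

33.41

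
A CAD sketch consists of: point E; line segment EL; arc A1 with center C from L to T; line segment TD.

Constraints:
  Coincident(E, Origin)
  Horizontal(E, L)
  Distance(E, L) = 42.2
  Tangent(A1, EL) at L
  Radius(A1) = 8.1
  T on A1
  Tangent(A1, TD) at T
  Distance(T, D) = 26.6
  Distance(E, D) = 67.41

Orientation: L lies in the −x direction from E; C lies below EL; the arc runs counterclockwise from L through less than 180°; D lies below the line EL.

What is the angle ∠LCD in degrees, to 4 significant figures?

137.2°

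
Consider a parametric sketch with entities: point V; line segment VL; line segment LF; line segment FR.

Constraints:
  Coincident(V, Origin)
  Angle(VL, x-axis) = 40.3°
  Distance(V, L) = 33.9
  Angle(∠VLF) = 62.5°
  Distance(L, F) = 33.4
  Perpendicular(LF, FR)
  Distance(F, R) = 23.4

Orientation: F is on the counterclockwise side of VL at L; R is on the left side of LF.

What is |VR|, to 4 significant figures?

18.96

V is at the origin; VL runs at 40.3° with length 33.9, so L = 33.9·(cos 40.3°, sin 40.3°) = (25.85, 21.93). ∠VLF = 62.5°, so LF runs at 40.3° + (180° − 62.5°) = 157.8° from the x-axis; with |LF| = 33.4, F = L + 33.4·(cos 157.8°, sin 157.8°) = (-5.070, 34.55). LF is perpendicular to FR; with |FR| = 23.4 on the left of LF, R = F + 23.4·(-0.3778, -0.9259) = (-13.91, 12.88). Then |VR| = |R − V| = 18.96.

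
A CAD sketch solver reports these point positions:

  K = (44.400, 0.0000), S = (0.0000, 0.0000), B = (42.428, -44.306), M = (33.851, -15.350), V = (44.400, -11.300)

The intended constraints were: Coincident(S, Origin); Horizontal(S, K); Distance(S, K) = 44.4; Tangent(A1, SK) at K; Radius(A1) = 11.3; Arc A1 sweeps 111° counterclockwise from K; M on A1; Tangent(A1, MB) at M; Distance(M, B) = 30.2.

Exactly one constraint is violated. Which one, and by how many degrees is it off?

Tangent(A1, MB) at M — off by 4.50°.

S = (0.00, 0.00) ✓; S.y = 0.00, K.y = 0.00 ✓; |SK| = 44.40 ✓; ∠(VK, KS) = 90.00° ✓; |VK| = 11.30 ✓; bearing(V→M) − bearing(V→K) = 111.0° ✓; |VM| = 11.30 ✓; ∠(VM, MB) = 94.50° ✗; |MB| = 30.20 ✓.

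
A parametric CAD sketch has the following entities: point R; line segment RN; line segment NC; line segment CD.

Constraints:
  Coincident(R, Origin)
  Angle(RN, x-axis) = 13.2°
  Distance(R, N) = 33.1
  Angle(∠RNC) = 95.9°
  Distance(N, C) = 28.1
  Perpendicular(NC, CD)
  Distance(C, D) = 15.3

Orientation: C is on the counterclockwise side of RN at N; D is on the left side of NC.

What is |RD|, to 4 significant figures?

36.10

R is at the origin; RN runs at 13.2° with length 33.1, so N = 33.1·(cos 13.2°, sin 13.2°) = (32.23, 7.558). ∠RNC = 95.9°, so NC runs at 13.2° + (180° − 95.9°) = 97.30° from the x-axis; with |NC| = 28.1, C = N + 28.1·(cos 97.30°, sin 97.30°) = (28.65, 35.43). NC is perpendicular to CD; with |CD| = 15.3 on the left of NC, D = C + 15.3·(-0.9919, -0.1271) = (13.48, 33.49). Then |RD| = |D − R| = 36.10.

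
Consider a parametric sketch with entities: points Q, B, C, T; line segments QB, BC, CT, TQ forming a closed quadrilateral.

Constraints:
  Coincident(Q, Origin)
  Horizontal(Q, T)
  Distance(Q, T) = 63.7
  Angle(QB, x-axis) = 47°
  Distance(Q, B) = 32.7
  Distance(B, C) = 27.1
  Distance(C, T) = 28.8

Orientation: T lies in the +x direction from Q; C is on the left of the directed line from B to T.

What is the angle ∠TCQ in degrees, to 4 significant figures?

92.98°

Q is at the origin; Q and T share the same y with |QT| = 63.7 and T in +x, so T = (63.7, 0). QB runs at 47.0° with |QB| = 32.7, so B = (22.30, 23.92). C is determined by |BC| = 27.1 and |CT| = 28.8 together: it lies at the intersection of circle(B, 27.1) and circle(T, 28.8). With |BT| = 47.81, the foot of the radical line on BT is 22.91 from B and the perpendicular offset is √(27.1² − 22.91²) = 14.47. Taking the left-of-BT solution: C = (49.38, 24.99).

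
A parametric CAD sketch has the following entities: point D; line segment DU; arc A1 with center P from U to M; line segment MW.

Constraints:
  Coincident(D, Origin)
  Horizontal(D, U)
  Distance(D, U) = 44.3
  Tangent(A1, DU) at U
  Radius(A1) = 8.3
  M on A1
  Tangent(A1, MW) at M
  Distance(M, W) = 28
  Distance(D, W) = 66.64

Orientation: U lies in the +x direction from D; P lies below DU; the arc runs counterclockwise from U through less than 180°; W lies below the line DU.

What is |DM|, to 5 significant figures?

40.590

Checks: |PM| = 8.300 ✓; ∠(PM, MW) = 90.00° ✓; |MW| = 28.00 ✓; |DW| = 66.64 ✓.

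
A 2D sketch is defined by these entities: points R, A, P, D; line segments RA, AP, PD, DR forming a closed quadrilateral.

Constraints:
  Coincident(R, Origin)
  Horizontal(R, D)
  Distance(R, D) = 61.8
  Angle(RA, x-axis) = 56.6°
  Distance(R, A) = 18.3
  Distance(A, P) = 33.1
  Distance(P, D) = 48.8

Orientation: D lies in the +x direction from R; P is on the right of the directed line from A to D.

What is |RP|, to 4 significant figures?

23.64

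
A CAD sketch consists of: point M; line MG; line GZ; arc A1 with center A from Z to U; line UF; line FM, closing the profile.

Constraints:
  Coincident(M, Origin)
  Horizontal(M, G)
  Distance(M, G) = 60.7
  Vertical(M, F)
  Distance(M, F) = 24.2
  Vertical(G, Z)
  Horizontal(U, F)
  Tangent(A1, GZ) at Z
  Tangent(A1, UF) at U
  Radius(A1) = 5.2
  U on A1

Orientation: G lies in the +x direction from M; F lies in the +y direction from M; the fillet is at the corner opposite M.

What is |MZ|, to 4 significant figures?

63.60

M is at the origin; M and G share the same y with |MG| = 60.7 and G on the +x side, so G = (60.70, 0.000). M and F share the same x with |MF| = 24.2 and F on the +y side, so F = (0.000, 24.20). The virtual corner opposite M is at (60.70, 24.20). Since A1 is tangent to GZ there, AZ ⟂ GZ and A1 meets UF tangentially, so AU is at right angles to UF, with radius 5.2, so the center A sits 5.2 in from both sides at A = (55.50, 19.00). That places the tangent points at Z = (60.70, 19.00) on GZ and U = (55.50, 24.20) on UF. Then |MZ| = |Z − M| = 63.60.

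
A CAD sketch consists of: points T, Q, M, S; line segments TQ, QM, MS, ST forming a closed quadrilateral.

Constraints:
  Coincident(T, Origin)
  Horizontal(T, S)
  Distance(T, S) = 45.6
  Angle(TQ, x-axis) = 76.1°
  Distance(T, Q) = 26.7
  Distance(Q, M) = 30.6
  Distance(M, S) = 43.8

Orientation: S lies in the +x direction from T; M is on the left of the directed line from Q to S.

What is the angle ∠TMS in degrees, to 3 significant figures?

55.2°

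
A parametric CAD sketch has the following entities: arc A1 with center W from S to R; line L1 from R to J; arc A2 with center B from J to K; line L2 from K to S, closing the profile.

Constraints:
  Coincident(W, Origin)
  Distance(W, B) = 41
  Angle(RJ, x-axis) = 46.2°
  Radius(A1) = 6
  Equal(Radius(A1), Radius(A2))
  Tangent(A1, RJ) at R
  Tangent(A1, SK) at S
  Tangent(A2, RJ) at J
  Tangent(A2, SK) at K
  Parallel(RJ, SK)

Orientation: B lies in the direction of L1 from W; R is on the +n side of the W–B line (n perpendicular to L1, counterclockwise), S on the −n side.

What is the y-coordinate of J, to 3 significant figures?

33.7

Tangency of A1 to both parallel lines with radius 6.0 puts R and S at W ± 6.0·n: R = (-4.33, 4.15), S = (4.33, -4.15). Equal radii place J and K the same way about B: J = B + 6.0·n = (24.0, 33.7), K = B − 6.0·n = (32.7, 25.4). So J.y = 33.7.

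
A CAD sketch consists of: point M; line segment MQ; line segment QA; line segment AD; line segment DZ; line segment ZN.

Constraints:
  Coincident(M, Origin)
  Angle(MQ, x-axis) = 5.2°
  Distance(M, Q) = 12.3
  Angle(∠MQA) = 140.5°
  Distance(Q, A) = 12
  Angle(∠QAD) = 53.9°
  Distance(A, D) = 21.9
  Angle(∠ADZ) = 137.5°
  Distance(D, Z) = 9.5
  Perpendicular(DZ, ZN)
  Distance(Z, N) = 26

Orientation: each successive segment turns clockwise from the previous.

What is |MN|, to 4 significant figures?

14.94

M is at the origin; MQ runs at 5.2° with length 12.3, so Q = (12.25, 1.115). ∠MQA = 140.5° gives QA at -34.30° from the x-axis; with |QA| = 12.0, A = (22.16, -5.648). ∠QAD = 53.9° gives AD at -160.4° from the x-axis; with |AD| = 21.9, D = (1.531, -12.99). ∠ADZ = 137.5° gives DZ at 157.1° from the x-axis; with |DZ| = 9.5, Z = (-7.220, -9.297). The perpendicularity gives ZN at right angles to DZ, so ZN runs at 67.10°; with |ZN| = 26.0, N = (2.897, 14.65). Then |MN| = |N − M| = 14.94.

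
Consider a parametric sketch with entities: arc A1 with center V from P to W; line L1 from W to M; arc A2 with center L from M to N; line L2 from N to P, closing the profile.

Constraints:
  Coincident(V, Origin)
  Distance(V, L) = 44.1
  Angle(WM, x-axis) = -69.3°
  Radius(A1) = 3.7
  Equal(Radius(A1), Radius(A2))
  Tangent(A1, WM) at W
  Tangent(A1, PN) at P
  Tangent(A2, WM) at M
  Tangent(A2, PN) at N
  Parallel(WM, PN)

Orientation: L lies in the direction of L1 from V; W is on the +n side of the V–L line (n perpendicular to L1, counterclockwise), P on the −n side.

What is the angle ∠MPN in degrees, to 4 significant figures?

9.526°

Tangency of A1 to both parallel lines with radius 3.7 puts W and P at V ± 3.7·n: W = (3.461, 1.308), P = (-3.461, -1.308). Equal radii place M and N the same way about L: M = L + 3.7·n = (19.05, -39.95), N = L − 3.7·n = (12.13, -42.56). Then cos ∠MPN = PM·PN / (|PM||PN|), giving 9.526°.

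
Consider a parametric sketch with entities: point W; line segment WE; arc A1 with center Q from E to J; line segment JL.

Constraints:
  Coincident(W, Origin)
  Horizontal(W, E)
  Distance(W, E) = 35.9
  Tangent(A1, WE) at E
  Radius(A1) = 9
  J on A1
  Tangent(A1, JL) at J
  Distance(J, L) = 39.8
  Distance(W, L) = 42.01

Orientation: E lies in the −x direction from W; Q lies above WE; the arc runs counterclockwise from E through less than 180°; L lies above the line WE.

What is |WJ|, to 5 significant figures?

28.275

Checks: |QJ| = 9.000 ✓; ∠(QJ, JL) = 90.00° ✓; |JL| = 39.80 ✓; |WL| = 42.01 ✓.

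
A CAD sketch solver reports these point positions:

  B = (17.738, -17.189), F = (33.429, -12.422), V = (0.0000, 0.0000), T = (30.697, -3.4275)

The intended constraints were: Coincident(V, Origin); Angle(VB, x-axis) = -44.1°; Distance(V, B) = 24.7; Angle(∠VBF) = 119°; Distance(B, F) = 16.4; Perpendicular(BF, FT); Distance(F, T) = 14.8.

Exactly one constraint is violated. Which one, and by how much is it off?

Distance(F, T) = 14.8 — off by 5.40.

V = (0.00, 0.00) ✓; VB at -44.10° ✓; |VB| = 24.70 ✓; ∠VBF = 119.0° ✓; |BF| = 16.40 ✓; ∠(BF, FT) = 90.00° ✓; |FT| = 9.400 ✗.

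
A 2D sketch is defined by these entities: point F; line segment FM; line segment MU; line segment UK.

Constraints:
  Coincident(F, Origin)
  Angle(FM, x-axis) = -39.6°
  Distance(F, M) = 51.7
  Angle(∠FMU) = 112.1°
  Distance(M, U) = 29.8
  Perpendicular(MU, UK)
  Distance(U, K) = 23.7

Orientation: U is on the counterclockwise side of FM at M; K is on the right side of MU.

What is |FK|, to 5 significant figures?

86.905

F is at the origin; FM runs at -39.6° with length 51.7, so M = 51.7·(cos -39.6°, sin -39.6°) = (39.836, -32.955). ∠FMU = 112.1°, so MU runs at -39.6° + (180° − 112.1°) = 28.300° from the x-axis; with |MU| = 29.8, U = M + 29.8·(cos 28.300°, sin 28.300°) = (66.074, -18.827). The perpendicularity gives UK at right angles to MU; with |UK| = 23.7 on the right of MU, K = U + 23.7·(0.47409, -0.88048) = (77.310, -39.694). Then |FK| = |K − F| = 86.905.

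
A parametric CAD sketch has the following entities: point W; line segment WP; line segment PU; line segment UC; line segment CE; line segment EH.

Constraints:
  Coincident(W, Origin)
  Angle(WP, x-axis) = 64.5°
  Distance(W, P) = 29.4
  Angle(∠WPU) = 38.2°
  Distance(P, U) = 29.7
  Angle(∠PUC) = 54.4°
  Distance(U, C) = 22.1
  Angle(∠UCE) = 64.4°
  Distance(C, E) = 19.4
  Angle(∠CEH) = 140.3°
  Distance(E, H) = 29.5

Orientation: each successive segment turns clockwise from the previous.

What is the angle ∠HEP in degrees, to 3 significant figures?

93.5°

W is at the origin; WP runs at 64.5° with length 29.4, so P = (12.7, 26.5). ∠WPU = 38.2° gives PU at -77.3° from the x-axis; with |PU| = 29.7, U = (19.2, -2.44). ∠PUC = 54.4° gives UC at 157° from the x-axis; with |UC| = 22.1, C = (-1.17, 6.16). ∠UCE = 64.4° gives CE at 41.5° from the x-axis; with |CE| = 19.4, E = (13.4, 19.0). ∠CEH = 140.3° gives EH at 1.80° from the x-axis; with |EH| = 29.5, H = (42.8, 19.9). Then cos ∠HEP = EH·EP / (|EH||EP|), giving 93.5°.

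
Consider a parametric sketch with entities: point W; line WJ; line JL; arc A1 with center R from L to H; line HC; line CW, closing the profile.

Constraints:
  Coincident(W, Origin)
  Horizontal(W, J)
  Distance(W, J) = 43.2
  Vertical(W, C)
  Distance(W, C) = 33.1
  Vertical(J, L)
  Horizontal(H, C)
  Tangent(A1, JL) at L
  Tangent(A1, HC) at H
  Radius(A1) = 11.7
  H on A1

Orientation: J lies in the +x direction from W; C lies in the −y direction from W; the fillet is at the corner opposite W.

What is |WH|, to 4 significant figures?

45.69

W is at the origin; WJ is horizontal with |WJ| = 43.2 and J on the +x side, so J = (43.20, 0.000). WC is vertical with |WC| = 33.1 and C on the −y side, so C = (0.000, -33.10). The virtual corner opposite W is at (43.20, -33.10). A1 meets JL tangentially, so RL is at right angles to JL and since A1 is tangent to HC there, RH ⟂ HC, with radius 11.7, so the center R sits 11.7 in from both sides at R = (31.50, -21.40). That places the tangent points at L = (43.20, -21.40) on JL and H = (31.50, -33.10) on HC. Then |WH| = |H − W| = 45.69.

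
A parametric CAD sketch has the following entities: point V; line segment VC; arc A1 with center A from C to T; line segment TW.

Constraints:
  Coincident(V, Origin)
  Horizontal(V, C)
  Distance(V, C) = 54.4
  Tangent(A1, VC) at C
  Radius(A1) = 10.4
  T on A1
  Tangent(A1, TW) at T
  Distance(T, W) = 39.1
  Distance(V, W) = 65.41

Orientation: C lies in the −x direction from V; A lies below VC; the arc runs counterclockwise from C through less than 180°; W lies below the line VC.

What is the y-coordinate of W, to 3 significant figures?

-49.2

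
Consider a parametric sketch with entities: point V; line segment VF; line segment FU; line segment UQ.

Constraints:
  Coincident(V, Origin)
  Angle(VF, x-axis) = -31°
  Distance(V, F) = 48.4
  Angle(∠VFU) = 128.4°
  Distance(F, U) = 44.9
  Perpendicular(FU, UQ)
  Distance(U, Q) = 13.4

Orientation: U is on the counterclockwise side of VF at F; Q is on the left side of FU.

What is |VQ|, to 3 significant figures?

78.9

∠VFU = 128.4°, so FU runs at -31.0° + (180° − 128.4°) = 20.6° from the x-axis; with |FU| = 44.9, U = F + 44.9·(cos 20.6°, sin 20.6°) = (83.5, -9.13). FU ⟂ UQ; with |UQ| = 13.4 on the left of FU, Q = U + 13.4·(-0.352, 0.936) = (78.8, 3.41). Then |VQ| = |Q − V| = 78.9.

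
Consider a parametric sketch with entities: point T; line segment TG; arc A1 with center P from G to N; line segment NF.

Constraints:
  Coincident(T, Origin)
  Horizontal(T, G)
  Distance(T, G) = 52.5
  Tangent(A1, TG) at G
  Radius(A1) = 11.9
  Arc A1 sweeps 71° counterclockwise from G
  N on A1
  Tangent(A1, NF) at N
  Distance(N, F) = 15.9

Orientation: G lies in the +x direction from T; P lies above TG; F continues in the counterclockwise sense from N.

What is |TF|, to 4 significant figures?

72.68

On A1, G sits at bearing -90° from P; a 71° counterclockwise sweep puts N at bearing -19°, so N = P + 11.9·(cos -19°, sin -19°) = (63.75, 8.026). Tangency of A1 to NF means the radius PN is perpendicular to NF, so NF runs along (−sin -19°, cos -19°); with |NF| = 15.9, F = (68.93, 23.06). Then |TF| = |F − T| = 72.68.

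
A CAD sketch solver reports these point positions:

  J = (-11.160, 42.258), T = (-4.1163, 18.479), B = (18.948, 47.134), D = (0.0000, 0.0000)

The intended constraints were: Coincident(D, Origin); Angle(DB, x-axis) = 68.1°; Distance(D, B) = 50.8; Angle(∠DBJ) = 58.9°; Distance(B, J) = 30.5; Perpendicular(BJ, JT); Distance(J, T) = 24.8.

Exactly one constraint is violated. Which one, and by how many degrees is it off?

Perpendicular(BJ, JT) — off by 7.30°.

D = (0.00, 0.00) ✓; DB at 68.10° ✓; |DB| = 50.80 ✓; ∠DBJ = 58.90° ✓; |BJ| = 30.50 ✓; ∠(BJ, JT) = 97.30° ✗; |JT| = 24.80 ✓.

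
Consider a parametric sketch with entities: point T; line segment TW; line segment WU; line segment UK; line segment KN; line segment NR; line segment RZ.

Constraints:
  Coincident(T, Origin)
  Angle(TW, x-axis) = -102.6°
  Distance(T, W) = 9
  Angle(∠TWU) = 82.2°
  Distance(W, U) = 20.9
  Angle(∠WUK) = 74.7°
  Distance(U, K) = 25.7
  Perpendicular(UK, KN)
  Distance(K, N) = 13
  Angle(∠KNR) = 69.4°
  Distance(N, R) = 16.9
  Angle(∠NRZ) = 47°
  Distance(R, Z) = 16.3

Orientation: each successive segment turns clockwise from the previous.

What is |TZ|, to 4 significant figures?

19.93

T is at the origin; TW runs at -102.6° with length 9.0, so W = (-1.963, -8.783). ∠TWU = 82.2° gives WU at 159.6° from the x-axis; with |WU| = 20.9, U = (-21.55, -1.498). ∠WUK = 74.7° gives UK at 54.30° from the x-axis; with |UK| = 25.7, K = (-6.555, 19.37). The perpendicularity gives KN at right angles to UK, so KN runs at -35.70°; with |KN| = 13.0, N = (4.002, 11.79). ∠KNR = 69.4° gives NR at -146.3° from the x-axis; with |NR| = 16.9, R = (-10.06, 2.410). ∠NRZ = 47.0° gives RZ at 80.70° from the x-axis; with |RZ| = 16.3, Z = (-7.424, 18.50). Then |TZ| = |Z − T| = 19.93.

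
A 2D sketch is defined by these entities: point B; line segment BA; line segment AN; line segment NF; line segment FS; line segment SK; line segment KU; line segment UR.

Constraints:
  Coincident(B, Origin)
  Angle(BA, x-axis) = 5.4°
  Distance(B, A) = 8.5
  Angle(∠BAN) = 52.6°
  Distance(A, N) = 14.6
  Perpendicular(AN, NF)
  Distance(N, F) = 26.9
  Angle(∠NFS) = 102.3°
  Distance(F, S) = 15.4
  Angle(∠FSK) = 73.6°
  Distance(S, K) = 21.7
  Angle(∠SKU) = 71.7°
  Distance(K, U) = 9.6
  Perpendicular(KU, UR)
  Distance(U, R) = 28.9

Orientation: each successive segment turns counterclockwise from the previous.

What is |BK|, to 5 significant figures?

4.4324

B is at the origin; BA runs at 5.4° with length 8.5, so A = (8.4623, 0.79992). ∠BAN = 52.6° gives AN at 132.80° from the x-axis; with |AN| = 14.6, N = (-1.4576, 11.512). AN is perpendicular to NF, so NF runs at -137.20°; with |NF| = 26.9, F = (-21.195, -6.7646). ∠NFS = 102.3° gives FS at -59.500° from the x-axis; with |FS| = 15.4, S = (-13.379, -20.034). ∠FSK = 73.6° gives SK at 46.900° from the x-axis; with |SK| = 21.7, K = (1.4482, -4.1892). Then |BK| = |K − B| = 4.4324.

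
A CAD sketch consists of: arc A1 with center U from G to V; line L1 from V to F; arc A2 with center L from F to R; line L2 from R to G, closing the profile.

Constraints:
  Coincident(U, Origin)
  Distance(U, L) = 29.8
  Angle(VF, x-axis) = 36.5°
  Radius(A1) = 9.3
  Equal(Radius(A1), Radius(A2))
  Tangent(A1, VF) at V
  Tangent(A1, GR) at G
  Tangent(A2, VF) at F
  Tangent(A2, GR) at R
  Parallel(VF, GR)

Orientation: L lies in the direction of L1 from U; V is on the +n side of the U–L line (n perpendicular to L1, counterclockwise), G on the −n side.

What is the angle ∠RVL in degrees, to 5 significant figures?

14.639°

The slot axis is L1's direction at 36.5°, so u = (cos 36.5°, sin 36.5°) = (0.80386, 0.59482) and n = (−sin 36.5°, cos 36.5°) = (-0.59482, 0.80386). U is at the origin and L lies 29.8 along u from U, so L = 29.8·u = (23.955, 17.726). Tangency of A1 to both parallel lines with radius 9.3 puts V and G at U ± 9.3·n: V = (-5.5319, 7.4759), G = (5.5319, -7.4759). Equal radii place F and R the same way about L: F = L + 9.3·n = (18.423, 25.202), R = L − 9.3·n = (29.487, 10.250). Then cos ∠RVL = VR·VL / (|VR||VL|), giving 14.639°.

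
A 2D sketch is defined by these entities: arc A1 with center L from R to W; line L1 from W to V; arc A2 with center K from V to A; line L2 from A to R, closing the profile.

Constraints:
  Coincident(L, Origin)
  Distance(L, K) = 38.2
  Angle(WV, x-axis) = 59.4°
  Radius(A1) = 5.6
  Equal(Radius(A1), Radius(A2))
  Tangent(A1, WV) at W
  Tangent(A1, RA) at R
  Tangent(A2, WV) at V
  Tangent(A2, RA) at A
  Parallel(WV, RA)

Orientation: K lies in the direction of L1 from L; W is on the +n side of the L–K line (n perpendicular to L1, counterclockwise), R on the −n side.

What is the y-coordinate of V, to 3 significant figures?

35.7

Tangency of A1 to both parallel lines with radius 5.6 puts W and R at L ± 5.6·n: W = (-4.82, 2.85), R = (4.82, -2.85). Equal radii place V and A the same way about K: V = K + 5.6·n = (14.6, 35.7), A = K − 5.6·n = (24.3, 30.0). So V.y = 35.7.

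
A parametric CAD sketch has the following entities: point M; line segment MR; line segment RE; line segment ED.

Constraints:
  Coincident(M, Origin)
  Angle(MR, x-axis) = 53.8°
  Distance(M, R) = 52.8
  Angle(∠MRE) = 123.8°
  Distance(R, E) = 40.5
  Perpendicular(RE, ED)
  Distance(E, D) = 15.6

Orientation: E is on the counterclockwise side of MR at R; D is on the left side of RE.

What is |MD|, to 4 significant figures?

75.38

∠MRE = 123.8°, so RE runs at 53.8° + (180° − 123.8°) = 110.0° from the x-axis; with |RE| = 40.5, E = R + 40.5·(cos 110.0°, sin 110.0°) = (17.33, 80.67). RE is perpendicular to ED; with |ED| = 15.6 on the left of RE, D = E + 15.6·(-0.9397, -0.3420) = (2.673, 75.33). Then |MD| = |D − M| = 75.38.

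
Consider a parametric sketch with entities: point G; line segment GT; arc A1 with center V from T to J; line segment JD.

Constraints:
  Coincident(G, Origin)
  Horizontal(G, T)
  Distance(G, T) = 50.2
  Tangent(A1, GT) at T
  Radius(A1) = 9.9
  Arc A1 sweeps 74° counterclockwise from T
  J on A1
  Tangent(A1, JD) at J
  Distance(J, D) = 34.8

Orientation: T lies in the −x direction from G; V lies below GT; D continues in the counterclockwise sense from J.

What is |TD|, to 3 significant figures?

44.9

On A1, T sits at bearing 90° from V; a 74° counterclockwise sweep puts J at bearing 164°, so J = V + 9.9·(cos 164°, sin 164°) = (-59.7, -7.17). Tangency of A1 to JD means the radius VJ is perpendicular to JD, so JD runs along (−sin 164°, cos 164°); with |JD| = 34.8, D = (-69.3, -40.6). Then |TD| = |D − T| = 44.9.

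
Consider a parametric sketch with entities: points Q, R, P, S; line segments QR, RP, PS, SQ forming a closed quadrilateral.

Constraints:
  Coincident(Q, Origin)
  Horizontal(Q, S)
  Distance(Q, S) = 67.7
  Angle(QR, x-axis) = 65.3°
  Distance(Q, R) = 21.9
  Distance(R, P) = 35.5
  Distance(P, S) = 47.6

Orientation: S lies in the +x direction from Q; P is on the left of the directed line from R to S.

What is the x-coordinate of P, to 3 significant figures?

39.5

Q is at the origin; Q and S share the same y with |QS| = 67.7 and S in +x, so S = (67.7, 0). QR runs at 65.3° with |QR| = 21.9, so R = (9.15, 19.9). P is determined by |RP| = 35.5 and |PS| = 47.6 together: it lies at the intersection of circle(R, 35.5) and circle(S, 47.6). With |RS| = 61.8, the foot of the radical line on RS is 22.8 from R and the perpendicular offset is √(35.5² − 22.8²) = 27.2. Taking the left-of-RS solution: P = (39.5, 38.3).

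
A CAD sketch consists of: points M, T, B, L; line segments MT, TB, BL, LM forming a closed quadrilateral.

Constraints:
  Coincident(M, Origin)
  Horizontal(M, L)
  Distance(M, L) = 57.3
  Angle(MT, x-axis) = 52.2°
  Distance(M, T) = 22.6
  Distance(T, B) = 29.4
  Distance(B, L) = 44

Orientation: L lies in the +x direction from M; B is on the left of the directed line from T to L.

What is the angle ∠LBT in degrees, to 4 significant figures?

76.73°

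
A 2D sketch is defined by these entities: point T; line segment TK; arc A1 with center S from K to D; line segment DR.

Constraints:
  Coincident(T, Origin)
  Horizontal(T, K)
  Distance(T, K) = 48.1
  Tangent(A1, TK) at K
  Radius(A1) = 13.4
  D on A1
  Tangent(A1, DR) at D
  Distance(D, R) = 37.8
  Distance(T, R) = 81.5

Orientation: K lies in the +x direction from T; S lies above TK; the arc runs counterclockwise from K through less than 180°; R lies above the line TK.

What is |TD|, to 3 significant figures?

62.7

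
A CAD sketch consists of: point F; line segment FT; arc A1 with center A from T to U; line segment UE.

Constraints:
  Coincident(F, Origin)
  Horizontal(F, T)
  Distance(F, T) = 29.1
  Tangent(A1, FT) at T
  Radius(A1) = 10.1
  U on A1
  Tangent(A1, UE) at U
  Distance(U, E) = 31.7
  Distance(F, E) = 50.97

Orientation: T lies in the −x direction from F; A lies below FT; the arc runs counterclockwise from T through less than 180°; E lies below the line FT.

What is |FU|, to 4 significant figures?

40.90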